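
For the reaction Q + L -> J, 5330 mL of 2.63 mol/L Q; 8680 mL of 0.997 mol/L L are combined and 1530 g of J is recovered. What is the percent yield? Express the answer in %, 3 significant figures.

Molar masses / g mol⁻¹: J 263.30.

67.1 %

n(Q) = 2.63 × 5330/1000 = 14.02 mol
n(L) = 0.997 × 8680/1000 = 8.654 mol
n/ν → Q: 14.02, L: 8.654; L is limiting.
theoretical n(J) = (1/1) × 8.654 = 8.654 mol → 2279 g
% yield = 1530 / 2279 × 100 = 67.13 %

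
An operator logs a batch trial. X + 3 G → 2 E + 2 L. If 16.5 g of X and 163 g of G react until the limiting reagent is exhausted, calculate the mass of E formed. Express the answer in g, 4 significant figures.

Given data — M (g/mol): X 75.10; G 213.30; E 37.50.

n(X) = 16.50 / 75.10 = 0.2197 mol
n(G) = 163.0 / 213.30 = 0.7642 mol
n/ν → X: 0.2197, G: 0.2547; X is limiting.
n(E) = (2/1) × 0.2197 = 0.4394 mol
mass = 0.4394 × 37.50 = 16.48 g

16.48 g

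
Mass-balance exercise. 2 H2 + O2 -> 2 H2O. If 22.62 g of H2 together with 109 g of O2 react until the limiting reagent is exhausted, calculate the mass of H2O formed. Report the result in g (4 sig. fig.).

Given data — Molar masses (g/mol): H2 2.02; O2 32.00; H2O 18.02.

122.8 g

n(H2) = 22.62 / 2.02 = 11.20 mol
n(O2) = 109.0 / 32.00 = 3.406 mol
n/ν for H2 = 11.20/2 = 5.600
n/ν for O2 = 3.406/1 = 3.406
Smallest n/ν is O2 → limiting reagent.
n(H2O) = (2/1) × 3.406 = 6.812 mol
mass = 6.812 × 18.02 = 122.8 g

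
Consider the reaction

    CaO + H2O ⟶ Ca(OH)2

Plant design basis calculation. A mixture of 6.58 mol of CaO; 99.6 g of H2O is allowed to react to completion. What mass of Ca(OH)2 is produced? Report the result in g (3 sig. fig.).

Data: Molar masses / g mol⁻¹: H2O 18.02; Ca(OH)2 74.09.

410 g

n(CaO) = 6.580 mol
n(H2O) = 99.60 / 18.02 = 5.527 mol
n/ν → CaO: 6.580, H2O: 5.527; H2O is limiting.
n(Ca(OH)2) = (1/1) × 5.527 = 5.527 mol
mass = 5.527 × 74.09 = 409.5 g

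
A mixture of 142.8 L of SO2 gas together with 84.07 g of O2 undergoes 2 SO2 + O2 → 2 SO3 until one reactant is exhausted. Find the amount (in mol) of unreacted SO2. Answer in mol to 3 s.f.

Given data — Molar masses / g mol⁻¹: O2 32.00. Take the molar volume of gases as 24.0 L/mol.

0.696 mol

n(SO2) = 142.8 / 24.0 = 5.950 mol
n(O2) = 84.07 / 32.00 = 2.627 mol
n/ν for SO2 = 5.950/2 = 2.975
n/ν for O2 = 2.627/1 = 2.627
Smallest n/ν is O2 → limiting reagent.
SO2 consumed = (2/1) × 2.627 = 5.254 mol
SO2 remaining = 5.950 − 5.254 = 0.6960 mol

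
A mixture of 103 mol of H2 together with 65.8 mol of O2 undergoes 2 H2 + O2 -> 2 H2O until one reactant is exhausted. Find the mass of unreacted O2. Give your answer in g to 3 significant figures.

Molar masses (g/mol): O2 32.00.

458 g

n(H2) = 103.0 mol
n(O2) = 65.80 mol
n/ν for H2 = 103.0/2 = 51.50
n/ν for O2 = 65.80/1 = 65.80
Smallest n/ν is H2 → limiting reagent.
O2 consumed = (1/2) × 103.0 = 51.50 mol
O2 remaining = 65.80 − 51.50 = 14.30 mol
mass = 14.30 × 32.00 = 457.6 g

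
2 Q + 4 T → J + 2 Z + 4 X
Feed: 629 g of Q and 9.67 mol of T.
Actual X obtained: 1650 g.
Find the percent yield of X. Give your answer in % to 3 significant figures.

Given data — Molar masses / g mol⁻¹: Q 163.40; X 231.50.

n(Q) = 629.0 / 163.40 = 3.849 mol
n(T) = 9.670 mol
n/ν for Q = 3.849/2 = 1.925
n/ν for T = 9.670/4 = 2.418
Smallest n/ν is Q → limiting reagent.
theoretical n(X) = (4/2) × 3.849 = 7.698 mol → 1782 g
% yield = 1650 / 1782 × 100 = 92.59 %

92.6 %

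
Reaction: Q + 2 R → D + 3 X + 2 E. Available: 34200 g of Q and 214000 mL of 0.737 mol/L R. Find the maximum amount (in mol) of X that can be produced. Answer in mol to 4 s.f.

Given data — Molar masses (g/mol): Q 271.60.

236.6 mol

n(Q) = 34200 / 271.60 = 125.9 mol
n(R) = 0.737 × 214000/1000 = 157.7 mol
n/ν → Q: 125.9, R: 78.85; R is limiting.
n(X) = (3/2) × 157.7 = 236.6 mol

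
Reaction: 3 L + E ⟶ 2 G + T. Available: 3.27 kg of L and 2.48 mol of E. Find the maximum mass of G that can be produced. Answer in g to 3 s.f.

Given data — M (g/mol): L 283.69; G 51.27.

254 g

n(L) = 3.270×1000 / 283.69 = 11.53 mol
n(E) = 2.480 mol
n/ν for L = 11.53/3 = 3.843
n/ν for E = 2.480/1 = 2.480
Smallest n/ν is E → limiting reagent.
n(G) = (2/1) × 2.480 = 4.960 mol
mass = 4.960 × 51.27 = 254.3 g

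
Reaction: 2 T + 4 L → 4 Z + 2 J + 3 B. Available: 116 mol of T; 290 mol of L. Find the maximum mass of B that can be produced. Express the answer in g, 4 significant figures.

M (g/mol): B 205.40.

35740 g

n(T) = 116.0 mol
n(L) = 290.0 mol
n/ν for T = 116.0/2 = 58.00
n/ν for L = 290.0/4 = 72.50
Smallest n/ν is T → limiting reagent.
n(B) = (3/2) × 116.0 = 174.0 mol
mass = 174.0 × 205.40 = 35740 g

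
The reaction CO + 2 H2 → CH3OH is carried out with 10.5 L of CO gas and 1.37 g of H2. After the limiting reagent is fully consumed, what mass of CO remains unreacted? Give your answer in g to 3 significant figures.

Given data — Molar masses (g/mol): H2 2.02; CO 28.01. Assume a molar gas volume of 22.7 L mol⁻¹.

3.46 g

n(CO) = 10.50 / 22.7 = 0.4626 mol
n(H2) = 1.370 / 2.02 = 0.6782 mol
n/ν for CO = 0.4626/1 = 0.4626
n/ν for H2 = 0.6782/2 = 0.3391
Smallest n/ν is H2 → limiting reagent.
CO consumed = (1/2) × 0.6782 = 0.3391 mol
CO remaining = 0.4626 − 0.3391 = 0.1235 mol
mass = 0.1235 × 28.01 = 3.459 g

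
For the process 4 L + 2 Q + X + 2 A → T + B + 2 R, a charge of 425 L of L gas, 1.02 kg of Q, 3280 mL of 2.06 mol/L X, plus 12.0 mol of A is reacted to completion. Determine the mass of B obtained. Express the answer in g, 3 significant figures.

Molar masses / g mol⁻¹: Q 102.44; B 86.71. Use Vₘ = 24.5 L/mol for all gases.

n(L) = 425.0 / 24.5 = 17.35 mol
n(Q) = 1.020×1000 / 102.44 = 9.957 mol
n(X) = 2.06 × 3280/1000 = 6.757 mol
n(A) = 12.00 mol
n/ν for L = 17.35/4 = 4.338
n/ν for Q = 9.957/2 = 4.979
n/ν for X = 6.757/1 = 6.757
n/ν for A = 12.00/2 = 6.000
Smallest n/ν is L → limiting reagent.
n(B) = (1/4) × 17.35 = 4.338 mol
mass = 4.338 × 86.71 = 376.1 g

376 g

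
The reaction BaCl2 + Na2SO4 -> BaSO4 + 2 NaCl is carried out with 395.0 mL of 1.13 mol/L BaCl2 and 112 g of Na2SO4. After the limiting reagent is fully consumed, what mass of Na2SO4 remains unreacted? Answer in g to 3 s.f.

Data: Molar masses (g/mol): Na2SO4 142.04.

48.6 g

n(BaCl2) = 1.13 × 395.0/1000 = 0.4464 mol
n(Na2SO4) = 112.0 / 142.04 = 0.7885 mol
n/ν → BaCl2: 0.4464, Na2SO4: 0.7885; BaCl2 is limiting.
Na2SO4 consumed = (1/1) × 0.4464 = 0.4464 mol
Na2SO4 remaining = 0.7885 − 0.4464 = 0.3421 mol
mass = 0.3421 × 142.04 = 48.59 g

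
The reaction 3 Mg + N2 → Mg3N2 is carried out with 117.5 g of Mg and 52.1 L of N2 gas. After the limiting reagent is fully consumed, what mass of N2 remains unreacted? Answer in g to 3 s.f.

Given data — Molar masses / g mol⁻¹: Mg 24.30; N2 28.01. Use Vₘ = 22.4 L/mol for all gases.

n(Mg) = 117.5 / 24.30 = 4.835 mol
n(N2) = 52.10 / 22.4 = 2.326 mol
n/ν for Mg = 4.835/3 = 1.612
n/ν for N2 = 2.326/1 = 2.326
Smallest n/ν is Mg → limiting reagent.
N2 consumed = (1/3) × 4.835 = 1.612 mol
N2 remaining = 2.326 − 1.612 = 0.7140 mol
mass = 0.7140 × 28.01 = 20.00 g

20.0 g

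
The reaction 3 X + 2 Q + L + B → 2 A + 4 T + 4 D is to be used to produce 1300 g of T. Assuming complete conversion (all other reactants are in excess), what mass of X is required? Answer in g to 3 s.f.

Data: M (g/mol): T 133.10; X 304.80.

n(T) = 1300 / 133.10 = 9.767 mol
n(X) = (3/4) × 9.767 = 7.325 mol
mass = 7.325 × 304.80 = 2233 g

2230 g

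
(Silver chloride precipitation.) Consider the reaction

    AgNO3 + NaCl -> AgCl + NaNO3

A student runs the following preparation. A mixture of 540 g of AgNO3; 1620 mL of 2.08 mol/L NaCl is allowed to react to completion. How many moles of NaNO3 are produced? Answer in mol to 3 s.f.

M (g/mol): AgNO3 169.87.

3.18 mol

n(AgNO3) = 540.0 / 169.87 = 3.179 mol
n(NaCl) = 2.08 × 1620/1000 = 3.370 mol
n/ν → AgNO3: 3.179, NaCl: 3.370; AgNO3 is limiting.
n(NaNO3) = (1/1) × 3.179 = 3.179 mol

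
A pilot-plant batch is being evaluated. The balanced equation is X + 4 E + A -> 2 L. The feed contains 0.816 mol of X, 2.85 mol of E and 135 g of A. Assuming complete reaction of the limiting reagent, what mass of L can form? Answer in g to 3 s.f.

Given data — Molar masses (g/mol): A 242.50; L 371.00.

n(X) = 0.8160 mol
n(E) = 2.850 mol
n(A) = 135.0 / 242.50 = 0.5567 mol
n/ν for X = 0.8160/1 = 0.8160
n/ν for E = 2.850/4 = 0.7125
n/ν for A = 0.5567/1 = 0.5567
Smallest n/ν is A → limiting reagent.
n(L) = (2/1) × 0.5567 = 1.113 mol
mass = 1.113 × 371.00 = 412.9 g

413 g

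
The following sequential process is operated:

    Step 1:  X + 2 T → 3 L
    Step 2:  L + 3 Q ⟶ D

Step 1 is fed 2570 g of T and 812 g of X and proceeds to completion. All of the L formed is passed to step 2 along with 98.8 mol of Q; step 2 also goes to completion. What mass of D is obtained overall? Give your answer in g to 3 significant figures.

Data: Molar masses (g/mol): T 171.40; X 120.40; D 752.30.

15200 g

Step 1:
n(T) = 2570 / 171.40 = 14.99 mol
n(X) = 812.0 / 120.40 = 6.744 mol
n/ν for T = 14.99/2 = 7.495
n/ν for X = 6.744/1 = 6.744
Smallest n/ν is X → limiting reagent.
n(L) produced = (3/1) × 6.744 = 20.23 mol
Step 2:
n(L) available = 20.23 mol
n(Q) = 98.80 mol
n/ν for L = 20.23/1 = 20.23
n/ν for Q = 98.80/3 = 32.93
Smallest n/ν is L → limiting reagent.
n(D) = (1/1) × 20.23 = 20.23 mol
mass = 20.23 × 752.30 = 15220 g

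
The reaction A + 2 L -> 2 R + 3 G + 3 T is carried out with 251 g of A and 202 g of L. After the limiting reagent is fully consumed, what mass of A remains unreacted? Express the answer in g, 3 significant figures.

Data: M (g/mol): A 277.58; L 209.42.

117 g

n(A) = 251.0 / 277.58 = 0.9042 mol
n(L) = 202.0 / 209.42 = 0.9646 mol
n/ν → A: 0.9042, L: 0.4823; L is limiting.
A consumed = (1/2) × 0.9646 = 0.4823 mol
A remaining = 0.9042 − 0.4823 = 0.4219 mol
mass = 0.4219 × 277.58 = 117.1 g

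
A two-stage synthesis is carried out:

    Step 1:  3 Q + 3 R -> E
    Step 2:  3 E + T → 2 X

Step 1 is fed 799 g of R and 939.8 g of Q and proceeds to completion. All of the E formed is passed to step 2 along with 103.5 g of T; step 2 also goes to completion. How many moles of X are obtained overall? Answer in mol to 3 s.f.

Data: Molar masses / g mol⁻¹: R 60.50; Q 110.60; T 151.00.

Step 1:
n(R) = 799.0 / 60.50 = 13.21 mol
n(Q) = 939.8 / 110.60 = 8.497 mol
n/ν for R = 13.21/3 = 4.403
n/ν for Q = 8.497/3 = 2.832
Smallest n/ν is Q → limiting reagent.
n(E) produced = (1/3) × 8.497 = 2.832 mol
Step 2:
n(E) available = 2.832 mol
n(T) = 103.5 / 151.00 = 0.6854 mol
n/ν for E = 2.832/3 = 0.9440
n/ν for T = 0.6854/1 = 0.6854
Smallest n/ν is T → limiting reagent.
n(X) = (2/1) × 0.6854 = 1.371 mol

1.37 mol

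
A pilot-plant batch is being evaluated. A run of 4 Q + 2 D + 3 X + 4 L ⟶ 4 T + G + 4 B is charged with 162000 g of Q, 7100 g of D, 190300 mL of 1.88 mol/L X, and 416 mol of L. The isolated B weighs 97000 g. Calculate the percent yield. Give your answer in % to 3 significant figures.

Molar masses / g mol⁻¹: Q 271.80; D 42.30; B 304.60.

n(Q) = 162000 / 271.80 = 596.0 mol
n(D) = 7100 / 42.30 = 167.8 mol
n(X) = 1.88 × 190300/1000 = 357.8 mol
n(L) = 416.0 mol
n/ν for Q = 596.0/4 = 149.0
n/ν for D = 167.8/2 = 83.90
n/ν for X = 357.8/3 = 119.3
n/ν for L = 416.0/4 = 104.0
Smallest n/ν is D → limiting reagent.
theoretical n(B) = (4/2) × 167.8 = 335.6 mol → 102200 g
% yield = 97000 / 102200 × 100 = 94.91 %

94.9 %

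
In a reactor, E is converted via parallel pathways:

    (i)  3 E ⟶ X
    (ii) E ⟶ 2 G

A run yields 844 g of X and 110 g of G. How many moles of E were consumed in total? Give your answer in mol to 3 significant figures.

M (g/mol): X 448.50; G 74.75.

6.38 mol

n(X) = 844 / 448.50 = 1.882 mol
n(G) = 110 / 74.75 = 1.472 mol
n(E) via (i) = (3/1)×1.882 = 5.646 mol
n(E) via (ii) = (1/2)×1.472 = 0.7360 mol
total n(E) = 5.646 + 0.7360 = 6.382 mol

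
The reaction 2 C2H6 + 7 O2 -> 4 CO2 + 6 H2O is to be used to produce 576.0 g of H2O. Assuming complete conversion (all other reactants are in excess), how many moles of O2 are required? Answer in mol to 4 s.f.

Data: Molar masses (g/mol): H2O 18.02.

n(H2O) = 576.0 / 18.02 = 31.96 mol
n(O2) = (7/6) × 31.96 = 37.29 mol

37.29 mol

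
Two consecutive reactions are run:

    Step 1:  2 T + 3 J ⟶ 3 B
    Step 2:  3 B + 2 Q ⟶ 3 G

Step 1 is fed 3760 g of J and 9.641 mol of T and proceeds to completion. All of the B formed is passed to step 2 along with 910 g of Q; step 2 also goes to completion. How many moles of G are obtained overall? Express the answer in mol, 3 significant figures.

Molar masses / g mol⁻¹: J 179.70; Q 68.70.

Step 1:
n(J) = 3760 / 179.70 = 20.92 mol
n(T) = 9.641 mol
n/ν → J: 6.973, T: 4.821; T is limiting.
n(B) produced = (3/2) × 9.641 = 14.46 mol
Step 2:
n(B) available = 14.46 mol
n(Q) = 910.0 / 68.70 = 13.25 mol
n/ν → B: 4.820, Q: 6.625; B is limiting.
n(G) = (3/3) × 14.46 = 14.46 mol

14.5 mol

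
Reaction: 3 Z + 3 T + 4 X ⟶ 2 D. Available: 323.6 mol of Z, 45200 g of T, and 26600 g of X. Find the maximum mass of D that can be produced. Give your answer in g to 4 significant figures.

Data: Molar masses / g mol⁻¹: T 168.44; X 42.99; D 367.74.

65790 g

n(Z) = 323.6 mol
n(T) = 45200 / 168.44 = 268.3 mol
n(X) = 26600 / 42.99 = 618.7 mol
n/ν → Z: 107.9, T: 89.43, X: 154.7; T is limiting.
n(D) = (2/3) × 268.3 = 178.9 mol
mass = 178.9 × 367.74 = 65790 g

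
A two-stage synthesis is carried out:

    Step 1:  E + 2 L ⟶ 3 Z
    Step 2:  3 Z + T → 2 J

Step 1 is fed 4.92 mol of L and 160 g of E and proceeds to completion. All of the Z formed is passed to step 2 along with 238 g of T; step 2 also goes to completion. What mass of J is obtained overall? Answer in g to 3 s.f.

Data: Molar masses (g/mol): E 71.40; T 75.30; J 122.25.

548 g

Step 1:
n(L) = 4.920 mol
n(E) = 160.0 / 71.40 = 2.241 mol
n/ν for L = 4.920/2 = 2.460
n/ν for E = 2.241/1 = 2.241
Smallest n/ν is E → limiting reagent.
n(Z) produced = (3/1) × 2.241 = 6.723 mol
Step 2:
n(Z) available = 6.723 mol
n(T) = 238.0 / 75.30 = 3.161 mol
n/ν for Z = 6.723/3 = 2.241
n/ν for T = 3.161/1 = 3.161
Smallest n/ν is Z → limiting reagent.
n(J) = (2/3) × 6.723 = 4.482 mol
mass = 4.482 × 122.25 = 547.9 g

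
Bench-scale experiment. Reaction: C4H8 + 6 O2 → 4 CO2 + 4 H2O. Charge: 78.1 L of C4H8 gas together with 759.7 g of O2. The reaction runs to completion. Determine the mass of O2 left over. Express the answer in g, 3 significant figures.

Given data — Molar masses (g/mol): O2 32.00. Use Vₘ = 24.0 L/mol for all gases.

n(C4H8) = 78.10 / 24.0 = 3.254 mol
n(O2) = 759.7 / 32.00 = 23.74 mol
n/ν for C4H8 = 3.254/1 = 3.254
n/ν for O2 = 23.74/6 = 3.957
Smallest n/ν is C4H8 → limiting reagent.
O2 consumed = (6/1) × 3.254 = 19.52 mol
O2 remaining = 23.74 − 19.52 = 4.220 mol
mass = 4.220 × 32.00 = 135.0 g

135 g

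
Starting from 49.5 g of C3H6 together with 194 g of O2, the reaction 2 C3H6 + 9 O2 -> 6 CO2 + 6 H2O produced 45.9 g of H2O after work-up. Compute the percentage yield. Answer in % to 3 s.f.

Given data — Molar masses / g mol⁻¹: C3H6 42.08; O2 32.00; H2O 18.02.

72.2 %

n(C3H6) = 49.50 / 42.08 = 1.176 mol
n(O2) = 194.0 / 32.00 = 6.063 mol
n/ν → C3H6: 0.5880, O2: 0.6737; C3H6 is limiting.
theoretical n(H2O) = (6/2) × 1.176 = 3.528 mol → 63.57 g
% yield = 45.9 / 63.57 × 100 = 72.20 %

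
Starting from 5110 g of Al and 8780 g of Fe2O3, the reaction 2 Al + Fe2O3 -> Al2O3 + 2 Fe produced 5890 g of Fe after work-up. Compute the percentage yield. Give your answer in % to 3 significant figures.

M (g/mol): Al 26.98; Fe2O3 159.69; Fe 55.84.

95.9 %

n(Al) = 5110 / 26.98 = 189.4 mol
n(Fe2O3) = 8780 / 159.69 = 54.98 mol
n/ν for Al = 189.4/2 = 94.70
n/ν for Fe2O3 = 54.98/1 = 54.98
Smallest n/ν is Fe2O3 → limiting reagent.
theoretical n(Fe) = (2/1) × 54.98 = 110.0 mol → 6142 g
% yield = 5890 / 6142 × 100 = 95.90 %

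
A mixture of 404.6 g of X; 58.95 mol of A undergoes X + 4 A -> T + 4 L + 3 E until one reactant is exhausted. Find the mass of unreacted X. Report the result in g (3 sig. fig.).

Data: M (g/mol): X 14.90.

n(X) = 404.6 / 14.90 = 27.15 mol
n(A) = 58.95 mol
n/ν → X: 27.15, A: 14.74; A is limiting.
X consumed = (1/4) × 58.95 = 14.74 mol
X remaining = 27.15 − 14.74 = 12.41 mol
mass = 12.41 × 14.90 = 184.9 g

185 g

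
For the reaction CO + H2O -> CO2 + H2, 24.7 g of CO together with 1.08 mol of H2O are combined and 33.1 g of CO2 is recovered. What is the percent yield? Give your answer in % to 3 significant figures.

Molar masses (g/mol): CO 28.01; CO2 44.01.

n(CO) = 24.70 / 28.01 = 0.8818 mol
n(H2O) = 1.080 mol
n/ν → CO: 0.8818, H2O: 1.080; CO is limiting.
theoretical n(CO2) = (1/1) × 0.8818 = 0.8818 mol → 38.81 g
% yield = 33.1 / 38.81 × 100 = 85.29 %

85.3 %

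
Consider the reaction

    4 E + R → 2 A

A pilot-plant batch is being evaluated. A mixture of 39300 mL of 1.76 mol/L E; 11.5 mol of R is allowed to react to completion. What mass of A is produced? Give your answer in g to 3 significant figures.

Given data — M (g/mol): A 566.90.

n(E) = 1.76 × 39300/1000 = 69.17 mol
n(R) = 11.50 mol
n/ν → E: 17.29, R: 11.50; R is limiting.
n(A) = (2/1) × 11.50 = 23.00 mol
mass = 23.00 × 566.90 = 13040 g

13000 g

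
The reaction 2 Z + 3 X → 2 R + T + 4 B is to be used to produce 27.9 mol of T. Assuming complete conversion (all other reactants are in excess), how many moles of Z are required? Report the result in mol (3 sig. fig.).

n(T) = 27.90 mol
n(Z) = (2/1) × 27.90 = 55.80 mol

55.8 mol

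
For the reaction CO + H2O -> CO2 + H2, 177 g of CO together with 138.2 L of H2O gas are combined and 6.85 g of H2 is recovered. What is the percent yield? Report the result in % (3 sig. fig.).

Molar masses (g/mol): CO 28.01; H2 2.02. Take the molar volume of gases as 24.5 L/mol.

60.1 %

n(CO) = 177.0 / 28.01 = 6.319 mol
n(H2O) = 138.2 / 24.5 = 5.641 mol
n/ν for CO = 6.319/1 = 6.319
n/ν for H2O = 5.641/1 = 5.641
Smallest n/ν is H2O → limiting reagent.
theoretical n(H2) = (1/1) × 5.641 = 5.641 mol → 11.39 g
% yield = 6.85 / 11.39 × 100 = 60.14 %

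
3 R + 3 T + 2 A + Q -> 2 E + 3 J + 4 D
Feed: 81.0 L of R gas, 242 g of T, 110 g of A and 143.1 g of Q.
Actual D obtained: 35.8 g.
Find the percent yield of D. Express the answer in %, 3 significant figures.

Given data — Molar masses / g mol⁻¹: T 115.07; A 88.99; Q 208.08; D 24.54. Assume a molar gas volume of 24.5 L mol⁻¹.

59.0 %

n(R) = 81.00 / 24.5 = 3.306 mol
n(T) = 242.0 / 115.07 = 2.103 mol
n(A) = 110.0 / 88.99 = 1.236 mol
n(Q) = 143.1 / 208.08 = 0.6877 mol
n/ν for R = 3.306/3 = 1.102
n/ν for T = 2.103/3 = 0.7010
n/ν for A = 1.236/2 = 0.6180
n/ν for Q = 0.6877/1 = 0.6877
Smallest n/ν is A → limiting reagent.
theoretical n(D) = (4/2) × 1.236 = 2.472 mol → 60.66 g
% yield = 35.8 / 60.66 × 100 = 59.02 %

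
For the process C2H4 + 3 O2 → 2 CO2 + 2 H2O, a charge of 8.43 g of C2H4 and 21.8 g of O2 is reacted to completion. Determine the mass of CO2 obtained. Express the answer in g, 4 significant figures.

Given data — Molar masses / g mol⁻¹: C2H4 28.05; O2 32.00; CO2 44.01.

19.99 g

n(C2H4) = 8.430 / 28.05 = 0.3005 mol
n(O2) = 21.80 / 32.00 = 0.6813 mol
n/ν for C2H4 = 0.3005/1 = 0.3005
n/ν for O2 = 0.6813/3 = 0.2271
Smallest n/ν is O2 → limiting reagent.
n(CO2) = (2/3) × 0.6813 = 0.4542 mol
mass = 0.4542 × 44.01 = 19.99 g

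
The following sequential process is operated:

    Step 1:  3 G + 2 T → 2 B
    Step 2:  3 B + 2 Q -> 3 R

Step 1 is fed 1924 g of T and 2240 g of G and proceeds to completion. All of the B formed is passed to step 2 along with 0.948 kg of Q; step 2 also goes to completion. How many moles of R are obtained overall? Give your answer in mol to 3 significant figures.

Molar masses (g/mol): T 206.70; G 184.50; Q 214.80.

Step 1:
n(T) = 1924 / 206.70 = 9.308 mol
n(G) = 2240 / 184.50 = 12.14 mol
n/ν → T: 4.654, G: 4.047; G is limiting.
n(B) produced = (2/3) × 12.14 = 8.093 mol
Step 2:
n(B) available = 8.093 mol
n(Q) = 0.9480×1000 / 214.80 = 4.413 mol
n/ν → B: 2.698, Q: 2.207; Q is limiting.
n(R) = (3/2) × 4.413 = 6.620 mol

6.62 mol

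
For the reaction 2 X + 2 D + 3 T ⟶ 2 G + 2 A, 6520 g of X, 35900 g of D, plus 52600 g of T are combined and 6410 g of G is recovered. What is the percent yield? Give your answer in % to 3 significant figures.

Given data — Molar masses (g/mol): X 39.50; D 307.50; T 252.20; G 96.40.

n(X) = 6520 / 39.50 = 165.1 mol
n(D) = 35900 / 307.50 = 116.7 mol
n(T) = 52600 / 252.20 = 208.6 mol
n/ν → X: 82.55, D: 58.35, T: 69.53; D is limiting.
theoretical n(G) = (2/2) × 116.7 = 116.7 mol → 11250 g
% yield = 6410 / 11250 × 100 = 56.98 %

57.0 %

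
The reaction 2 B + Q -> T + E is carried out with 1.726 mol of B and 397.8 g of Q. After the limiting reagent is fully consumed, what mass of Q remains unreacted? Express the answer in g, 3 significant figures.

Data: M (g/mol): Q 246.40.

n(B) = 1.726 mol
n(Q) = 397.8 / 246.40 = 1.614 mol
n/ν → B: 0.8630, Q: 1.614; B is limiting.
Q consumed = (1/2) × 1.726 = 0.8630 mol
Q remaining = 1.614 − 0.8630 = 0.7510 mol
mass = 0.7510 × 246.40 = 185.0 g

185 g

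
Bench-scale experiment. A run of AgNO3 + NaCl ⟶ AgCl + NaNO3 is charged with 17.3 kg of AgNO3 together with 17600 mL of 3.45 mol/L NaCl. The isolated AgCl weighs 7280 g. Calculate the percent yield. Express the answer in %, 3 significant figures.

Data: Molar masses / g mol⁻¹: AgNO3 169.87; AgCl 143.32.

83.7 %

n(AgNO3) = 17.30×1000 / 169.87 = 101.8 mol
n(NaCl) = 3.45 × 17600/1000 = 60.72 mol
n/ν → AgNO3: 101.8, NaCl: 60.72; NaCl is limiting.
theoretical n(AgCl) = (1/1) × 60.72 = 60.72 mol → 8702 g
% yield = 7280 / 8702 × 100 = 83.66 %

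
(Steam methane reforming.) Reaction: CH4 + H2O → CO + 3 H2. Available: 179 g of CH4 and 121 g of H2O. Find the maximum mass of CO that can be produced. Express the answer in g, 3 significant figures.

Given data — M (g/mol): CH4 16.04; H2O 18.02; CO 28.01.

n(CH4) = 179.0 / 16.04 = 11.16 mol
n(H2O) = 121.0 / 18.02 = 6.715 mol
n/ν for CH4 = 11.16/1 = 11.16
n/ν for H2O = 6.715/1 = 6.715
Smallest n/ν is H2O → limiting reagent.
n(CO) = (1/1) × 6.715 = 6.715 mol
mass = 6.715 × 28.01 = 188.1 g

188 g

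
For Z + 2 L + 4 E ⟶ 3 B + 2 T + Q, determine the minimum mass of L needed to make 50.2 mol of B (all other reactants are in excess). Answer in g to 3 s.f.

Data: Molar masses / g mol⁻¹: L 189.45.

n(B) = 50.20 mol
n(L) = (2/3) × 50.20 = 33.47 mol
mass = 33.47 × 189.45 = 6341 g

6340 g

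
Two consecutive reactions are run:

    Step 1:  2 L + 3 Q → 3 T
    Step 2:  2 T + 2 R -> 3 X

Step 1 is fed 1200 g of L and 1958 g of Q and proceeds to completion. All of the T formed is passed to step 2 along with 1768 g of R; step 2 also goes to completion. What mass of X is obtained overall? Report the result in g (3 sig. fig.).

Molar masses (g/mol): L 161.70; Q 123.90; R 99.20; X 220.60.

3680 g

Step 1:
n(L) = 1200 / 161.70 = 7.421 mol
n(Q) = 1958 / 123.90 = 15.80 mol
n/ν for L = 7.421/2 = 3.711
n/ν for Q = 15.80/3 = 5.267
Smallest n/ν is L → limiting reagent.
n(T) produced = (3/2) × 7.421 = 11.13 mol
Step 2:
n(T) available = 11.13 mol
n(R) = 1768 / 99.20 = 17.82 mol
n/ν for T = 11.13/2 = 5.565
n/ν for R = 17.82/2 = 8.910
Smallest n/ν is T → limiting reagent.
n(X) = (3/2) × 11.13 = 16.70 mol
mass = 16.70 × 220.60 = 3684 g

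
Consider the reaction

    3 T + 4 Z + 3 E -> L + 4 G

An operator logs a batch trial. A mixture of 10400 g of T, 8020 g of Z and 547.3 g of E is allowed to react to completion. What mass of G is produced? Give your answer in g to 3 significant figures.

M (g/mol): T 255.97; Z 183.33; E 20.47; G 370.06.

n(T) = 10400 / 255.97 = 40.63 mol
n(Z) = 8020 / 183.33 = 43.75 mol
n(E) = 547.3 / 20.47 = 26.74 mol
n/ν for T = 40.63/3 = 13.54
n/ν for Z = 43.75/4 = 10.94
n/ν for E = 26.74/3 = 8.913
Smallest n/ν is E → limiting reagent.
n(G) = (4/3) × 26.74 = 35.65 mol
mass = 35.65 × 370.06 = 13190 g

13200 g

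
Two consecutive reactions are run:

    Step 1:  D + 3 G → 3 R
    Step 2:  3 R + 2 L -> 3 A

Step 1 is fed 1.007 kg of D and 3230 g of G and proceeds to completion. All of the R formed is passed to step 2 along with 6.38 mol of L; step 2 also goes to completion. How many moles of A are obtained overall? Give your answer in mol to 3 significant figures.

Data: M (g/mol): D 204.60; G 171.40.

Step 1:
n(D) = 1.007×1000 / 204.60 = 4.922 mol
n(G) = 3230 / 171.40 = 18.84 mol
n/ν for D = 4.922/1 = 4.922
n/ν for G = 18.84/3 = 6.280
Smallest n/ν is D → limiting reagent.
n(R) produced = (3/1) × 4.922 = 14.77 mol
Step 2:
n(R) available = 14.77 mol
n(L) = 6.380 mol
n/ν for R = 14.77/3 = 4.923
n/ν for L = 6.380/2 = 3.190
Smallest n/ν is L → limiting reagent.
n(A) = (3/2) × 6.380 = 9.570 mol

9.57 mol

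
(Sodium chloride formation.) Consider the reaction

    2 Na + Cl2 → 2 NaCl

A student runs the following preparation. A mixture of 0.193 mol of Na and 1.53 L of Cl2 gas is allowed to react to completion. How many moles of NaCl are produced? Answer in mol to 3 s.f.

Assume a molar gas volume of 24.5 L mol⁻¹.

0.125 mol

n(Na) = 0.1930 mol
n(Cl2) = 1.530 / 24.5 = 0.06245 mol
n/ν for Na = 0.1930/2 = 0.09650
n/ν for Cl2 = 0.06245/1 = 0.06245
Smallest n/ν is Cl2 → limiting reagent.
n(NaCl) = (2/1) × 0.06245 = 0.1249 mol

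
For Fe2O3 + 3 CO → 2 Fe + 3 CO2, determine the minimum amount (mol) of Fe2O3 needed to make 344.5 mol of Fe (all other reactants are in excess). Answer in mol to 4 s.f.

n(Fe) = 344.5 mol
n(Fe2O3) = (1/2) × 344.5 = 172.3 mol

172.3 mol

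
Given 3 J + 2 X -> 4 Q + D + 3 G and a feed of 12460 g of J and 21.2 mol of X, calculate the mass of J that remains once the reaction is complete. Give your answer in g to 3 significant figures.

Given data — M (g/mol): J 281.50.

3510 g

n(J) = 12460 / 281.50 = 44.26 mol
n(X) = 21.20 mol
n/ν for J = 44.26/3 = 14.75
n/ν for X = 21.20/2 = 10.60
Smallest n/ν is X → limiting reagent.
J consumed = (3/2) × 21.20 = 31.80 mol
J remaining = 44.26 − 31.80 = 12.46 mol
mass = 12.46 × 281.50 = 3507 g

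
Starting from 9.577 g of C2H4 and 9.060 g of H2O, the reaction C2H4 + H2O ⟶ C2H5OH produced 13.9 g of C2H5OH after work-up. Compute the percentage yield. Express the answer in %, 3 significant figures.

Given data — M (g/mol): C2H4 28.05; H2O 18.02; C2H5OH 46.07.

88.4 %

n(C2H4) = 9.577 / 28.05 = 0.3414 mol
n(H2O) = 9.060 / 18.02 = 0.5028 mol
n/ν → C2H4: 0.3414, H2O: 0.5028; C2H4 is limiting.
theoretical n(C2H5OH) = (1/1) × 0.3414 = 0.3414 mol → 15.73 g
% yield = 13.9 / 15.73 × 100 = 88.37 %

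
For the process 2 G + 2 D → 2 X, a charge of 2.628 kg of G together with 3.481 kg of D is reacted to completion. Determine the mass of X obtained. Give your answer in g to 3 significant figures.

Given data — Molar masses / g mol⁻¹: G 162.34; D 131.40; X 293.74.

n(G) = 2.628×1000 / 162.34 = 16.19 mol
n(D) = 3.481×1000 / 131.40 = 26.49 mol
n/ν for G = 16.19/2 = 8.095
n/ν for D = 26.49/2 = 13.25
Smallest n/ν is G → limiting reagent.
n(X) = (2/2) × 16.19 = 16.19 mol
mass = 16.19 × 293.74 = 4756 g

4760 g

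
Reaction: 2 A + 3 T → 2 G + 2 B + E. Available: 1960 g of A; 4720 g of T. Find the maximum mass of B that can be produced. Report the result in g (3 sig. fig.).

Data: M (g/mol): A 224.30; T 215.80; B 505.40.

4420 g

n(A) = 1960 / 224.30 = 8.738 mol
n(T) = 4720 / 215.80 = 21.87 mol
n/ν for A = 8.738/2 = 4.369
n/ν for T = 21.87/3 = 7.290
Smallest n/ν is A → limiting reagent.
n(B) = (2/2) × 8.738 = 8.738 mol
mass = 8.738 × 505.40 = 4416 g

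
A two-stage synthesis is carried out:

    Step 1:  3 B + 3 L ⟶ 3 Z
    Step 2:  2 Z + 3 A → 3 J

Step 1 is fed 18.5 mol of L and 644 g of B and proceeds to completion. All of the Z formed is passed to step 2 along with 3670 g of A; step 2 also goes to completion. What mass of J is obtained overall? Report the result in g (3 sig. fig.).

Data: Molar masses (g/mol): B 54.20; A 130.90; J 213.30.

3800 g

Step 1:
n(L) = 18.50 mol
n(B) = 644.0 / 54.20 = 11.88 mol
n/ν for L = 18.50/3 = 6.167
n/ν for B = 11.88/3 = 3.960
Smallest n/ν is B → limiting reagent.
n(Z) produced = (3/3) × 11.88 = 11.88 mol
Step 2:
n(Z) available = 11.88 mol
n(A) = 3670 / 130.90 = 28.04 mol
n/ν for Z = 11.88/2 = 5.940
n/ν for A = 28.04/3 = 9.347
Smallest n/ν is Z → limiting reagent.
n(J) = (3/2) × 11.88 = 17.82 mol
mass = 17.82 × 213.30 = 3801 g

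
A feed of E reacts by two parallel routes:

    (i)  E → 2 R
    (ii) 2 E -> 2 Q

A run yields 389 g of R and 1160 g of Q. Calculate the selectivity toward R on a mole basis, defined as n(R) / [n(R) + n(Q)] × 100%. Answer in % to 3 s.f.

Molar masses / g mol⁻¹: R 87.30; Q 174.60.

40.1 %

n(R) = 389 / 87.30 = 4.456 mol
n(Q) = 1160 / 174.60 = 6.644 mol
selectivity = 4.456/(4.456+6.644) × 100 = 40.14 %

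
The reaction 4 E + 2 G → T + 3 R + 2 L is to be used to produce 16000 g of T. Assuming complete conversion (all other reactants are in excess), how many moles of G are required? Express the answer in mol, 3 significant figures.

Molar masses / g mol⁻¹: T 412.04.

77.7 mol

n(T) = 16000 / 412.04 = 38.83 mol
n(G) = (2/1) × 38.83 = 77.66 mol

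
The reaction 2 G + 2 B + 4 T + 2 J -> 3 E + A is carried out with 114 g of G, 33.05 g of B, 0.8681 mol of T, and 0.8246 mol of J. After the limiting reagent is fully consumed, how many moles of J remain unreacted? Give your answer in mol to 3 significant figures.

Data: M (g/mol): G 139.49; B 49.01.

0.391 mol

n(G) = 114.0 / 139.49 = 0.8173 mol
n(B) = 33.05 / 49.01 = 0.6744 mol
n(T) = 0.8681 mol
n(J) = 0.8246 mol
n/ν for G = 0.8173/2 = 0.4087
n/ν for B = 0.6744/2 = 0.3372
n/ν for T = 0.8681/4 = 0.2170
n/ν for J = 0.8246/2 = 0.4123
Smallest n/ν is T → limiting reagent.
J consumed = (2/4) × 0.8681 = 0.4341 mol
J remaining = 0.8246 − 0.4341 = 0.3905 mol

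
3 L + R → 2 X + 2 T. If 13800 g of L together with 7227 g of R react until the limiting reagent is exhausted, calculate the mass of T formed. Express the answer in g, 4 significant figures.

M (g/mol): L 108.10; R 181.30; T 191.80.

15290 g

n(L) = 13800 / 108.10 = 127.7 mol
n(R) = 7227 / 181.30 = 39.86 mol
n/ν for L = 127.7/3 = 42.57
n/ν for R = 39.86/1 = 39.86
Smallest n/ν is R → limiting reagent.
n(T) = (2/1) × 39.86 = 79.72 mol
mass = 79.72 × 191.80 = 15290 g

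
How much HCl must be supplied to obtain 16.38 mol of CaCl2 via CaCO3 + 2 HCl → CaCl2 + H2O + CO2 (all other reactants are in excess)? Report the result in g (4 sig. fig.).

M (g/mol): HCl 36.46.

1194 g

n(CaCl2) = 16.38 mol
n(HCl) = (2/1) × 16.38 = 32.76 mol
mass = 32.76 × 36.46 = 1194 g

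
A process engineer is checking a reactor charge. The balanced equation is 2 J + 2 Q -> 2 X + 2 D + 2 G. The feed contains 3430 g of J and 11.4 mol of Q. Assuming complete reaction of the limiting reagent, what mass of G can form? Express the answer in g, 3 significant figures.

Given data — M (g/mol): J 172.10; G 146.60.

1670 g

n(J) = 3430 / 172.10 = 19.93 mol
n(Q) = 11.40 mol
n/ν for J = 19.93/2 = 9.965
n/ν for Q = 11.40/2 = 5.700
Smallest n/ν is Q → limiting reagent.
n(G) = (2/2) × 11.40 = 11.40 mol
mass = 11.40 × 146.60 = 1671 g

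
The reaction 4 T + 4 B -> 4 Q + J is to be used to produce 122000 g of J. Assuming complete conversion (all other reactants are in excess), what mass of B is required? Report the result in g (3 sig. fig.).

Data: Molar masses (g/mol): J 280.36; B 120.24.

n(J) = 122000 / 280.36 = 435.2 mol
n(B) = (4/1) × 435.2 = 1741 mol
mass = 1741 × 120.24 = 209300 g

209000 g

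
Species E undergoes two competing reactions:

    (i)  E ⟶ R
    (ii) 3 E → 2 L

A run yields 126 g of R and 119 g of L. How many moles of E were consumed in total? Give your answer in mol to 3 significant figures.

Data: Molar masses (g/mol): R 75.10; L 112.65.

n(R) = 126 / 75.10 = 1.678 mol
n(L) = 119 / 112.65 = 1.056 mol
n(E) via (i) = (1/1)×1.678 = 1.678 mol
n(E) via (ii) = (3/2)×1.056 = 1.584 mol
total n(E) = 1.678 + 1.584 = 3.262 mol

3.26 mol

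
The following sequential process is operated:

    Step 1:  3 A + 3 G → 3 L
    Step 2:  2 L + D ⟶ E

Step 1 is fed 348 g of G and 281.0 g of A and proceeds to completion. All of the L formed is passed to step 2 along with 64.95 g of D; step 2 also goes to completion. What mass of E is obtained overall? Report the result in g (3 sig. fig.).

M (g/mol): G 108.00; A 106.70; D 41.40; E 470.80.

Step 1:
n(G) = 348.0 / 108.00 = 3.222 mol
n(A) = 281.0 / 106.70 = 2.634 mol
n/ν for G = 3.222/3 = 1.074
n/ν for A = 2.634/3 = 0.8780
Smallest n/ν is A → limiting reagent.
n(L) produced = (3/3) × 2.634 = 2.634 mol
Step 2:
n(L) available = 2.634 mol
n(D) = 64.95 / 41.40 = 1.569 mol
n/ν for L = 2.634/2 = 1.317
n/ν for D = 1.569/1 = 1.569
Smallest n/ν is L → limiting reagent.
n(E) = (1/2) × 2.634 = 1.317 mol
mass = 1.317 × 470.80 = 620.0 g

620 g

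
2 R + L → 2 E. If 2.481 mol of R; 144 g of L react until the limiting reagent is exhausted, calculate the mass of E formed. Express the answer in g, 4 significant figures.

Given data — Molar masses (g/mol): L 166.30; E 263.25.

455.9 g

n(R) = 2.481 mol
n(L) = 144.0 / 166.30 = 0.8659 mol
n/ν for R = 2.481/2 = 1.241
n/ν for L = 0.8659/1 = 0.8659
Smallest n/ν is L → limiting reagent.
n(E) = (2/1) × 0.8659 = 1.732 mol
mass = 1.732 × 263.25 = 455.9 g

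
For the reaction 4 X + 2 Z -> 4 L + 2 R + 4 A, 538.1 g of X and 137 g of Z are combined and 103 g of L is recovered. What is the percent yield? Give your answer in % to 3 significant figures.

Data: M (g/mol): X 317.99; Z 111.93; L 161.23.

37.8 %

n(X) = 538.1 / 317.99 = 1.692 mol
n(Z) = 137.0 / 111.93 = 1.224 mol
n/ν → X: 0.4230, Z: 0.6120; X is limiting.
theoretical n(L) = (4/4) × 1.692 = 1.692 mol → 272.8 g
% yield = 103 / 272.8 × 100 = 37.76 %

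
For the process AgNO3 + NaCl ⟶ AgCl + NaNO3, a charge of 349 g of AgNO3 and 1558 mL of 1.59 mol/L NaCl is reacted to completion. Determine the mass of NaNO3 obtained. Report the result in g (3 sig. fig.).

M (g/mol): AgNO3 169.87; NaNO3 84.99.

175 g

n(AgNO3) = 349.0 / 169.87 = 2.055 mol
n(NaCl) = 1.59 × 1558/1000 = 2.477 mol
n/ν for AgNO3 = 2.055/1 = 2.055
n/ν for NaCl = 2.477/1 = 2.477
Smallest n/ν is AgNO3 → limiting reagent.
n(NaNO3) = (1/1) × 2.055 = 2.055 mol
mass = 2.055 × 84.99 = 174.7 g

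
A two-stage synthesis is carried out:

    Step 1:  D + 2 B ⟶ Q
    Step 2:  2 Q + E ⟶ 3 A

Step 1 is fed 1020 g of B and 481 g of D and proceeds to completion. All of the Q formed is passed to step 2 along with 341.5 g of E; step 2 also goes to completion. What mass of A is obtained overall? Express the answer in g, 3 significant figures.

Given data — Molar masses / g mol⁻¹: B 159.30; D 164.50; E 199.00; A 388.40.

1700 g

Step 1:
n(B) = 1020 / 159.30 = 6.403 mol
n(D) = 481.0 / 164.50 = 2.924 mol
n/ν for B = 6.403/2 = 3.202
n/ν for D = 2.924/1 = 2.924
Smallest n/ν is D → limiting reagent.
n(Q) produced = (1/1) × 2.924 = 2.924 mol
Step 2:
n(Q) available = 2.924 mol
n(E) = 341.5 / 199.00 = 1.716 mol
n/ν for Q = 2.924/2 = 1.462
n/ν for E = 1.716/1 = 1.716
Smallest n/ν is Q → limiting reagent.
n(A) = (3/2) × 2.924 = 4.386 mol
mass = 4.386 × 388.40 = 1704 g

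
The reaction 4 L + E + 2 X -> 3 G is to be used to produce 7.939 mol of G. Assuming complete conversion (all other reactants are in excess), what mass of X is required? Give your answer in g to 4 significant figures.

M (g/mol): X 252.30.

1335 g

n(G) = 7.939 mol
n(X) = (2/3) × 7.939 = 5.293 mol
mass = 5.293 × 252.30 = 1335 g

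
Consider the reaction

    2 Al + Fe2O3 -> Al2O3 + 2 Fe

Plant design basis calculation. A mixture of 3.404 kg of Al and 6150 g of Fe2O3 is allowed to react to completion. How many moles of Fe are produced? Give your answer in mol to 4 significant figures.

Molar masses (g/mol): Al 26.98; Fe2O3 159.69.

n(Al) = 3.404×1000 / 26.98 = 126.2 mol
n(Fe2O3) = 6150 / 159.69 = 38.51 mol
n/ν for Al = 126.2/2 = 63.10
n/ν for Fe2O3 = 38.51/1 = 38.51
Smallest n/ν is Fe2O3 → limiting reagent.
n(Fe) = (2/1) × 38.51 = 77.02 mol

77.02 mol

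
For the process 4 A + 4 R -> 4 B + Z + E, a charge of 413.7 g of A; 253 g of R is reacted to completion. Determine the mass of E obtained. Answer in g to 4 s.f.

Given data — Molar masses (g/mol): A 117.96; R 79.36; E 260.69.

n(A) = 413.7 / 117.96 = 3.507 mol
n(R) = 253.0 / 79.36 = 3.188 mol
n/ν for A = 3.507/4 = 0.8768
n/ν for R = 3.188/4 = 0.7970
Smallest n/ν is R → limiting reagent.
n(E) = (1/4) × 3.188 = 0.7970 mol
mass = 0.7970 × 260.69 = 207.8 g

207.8 g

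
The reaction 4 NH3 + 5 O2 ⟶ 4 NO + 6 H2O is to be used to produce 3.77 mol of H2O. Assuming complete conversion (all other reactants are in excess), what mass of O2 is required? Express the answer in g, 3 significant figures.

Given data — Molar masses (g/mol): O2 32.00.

n(H2O) = 3.770 mol
n(O2) = (5/6) × 3.770 = 3.142 mol
mass = 3.142 × 32.00 = 100.5 g

101 g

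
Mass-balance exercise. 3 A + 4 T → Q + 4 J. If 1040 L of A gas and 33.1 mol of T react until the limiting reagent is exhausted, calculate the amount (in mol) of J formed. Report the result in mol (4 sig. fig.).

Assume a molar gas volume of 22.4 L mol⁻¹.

n(A) = 1040 / 22.4 = 46.43 mol
n(T) = 33.10 mol
n/ν for A = 46.43/3 = 15.48
n/ν for T = 33.10/4 = 8.275
Smallest n/ν is T → limiting reagent.
n(J) = (4/4) × 33.10 = 33.10 mol

33.10 mol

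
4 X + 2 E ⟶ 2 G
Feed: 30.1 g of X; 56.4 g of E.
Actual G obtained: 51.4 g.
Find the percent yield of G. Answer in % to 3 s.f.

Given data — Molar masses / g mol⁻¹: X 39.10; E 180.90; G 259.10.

n(X) = 30.10 / 39.10 = 0.7698 mol
n(E) = 56.40 / 180.90 = 0.3118 mol
n/ν for X = 0.7698/4 = 0.1925
n/ν for E = 0.3118/2 = 0.1559
Smallest n/ν is E → limiting reagent.
theoretical n(G) = (2/2) × 0.3118 = 0.3118 mol → 80.79 g
% yield = 51.4 / 80.79 × 100 = 63.62 %

63.6 %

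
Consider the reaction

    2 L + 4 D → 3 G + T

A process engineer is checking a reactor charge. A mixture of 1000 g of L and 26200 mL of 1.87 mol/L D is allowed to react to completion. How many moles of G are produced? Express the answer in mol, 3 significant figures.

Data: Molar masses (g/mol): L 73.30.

n(L) = 1000 / 73.30 = 13.64 mol
n(D) = 1.87 × 26200/1000 = 48.99 mol
n/ν for L = 13.64/2 = 6.820
n/ν for D = 48.99/4 = 12.25
Smallest n/ν is L → limiting reagent.
n(G) = (3/2) × 13.64 = 20.46 mol

20.5 mol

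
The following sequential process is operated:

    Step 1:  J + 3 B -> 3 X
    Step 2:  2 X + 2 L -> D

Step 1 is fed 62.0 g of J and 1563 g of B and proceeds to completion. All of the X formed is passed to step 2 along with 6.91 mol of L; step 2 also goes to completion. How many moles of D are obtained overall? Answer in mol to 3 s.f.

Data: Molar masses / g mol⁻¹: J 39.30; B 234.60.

2.37 mol

Step 1:
n(J) = 62.00 / 39.30 = 1.578 mol
n(B) = 1563 / 234.60 = 6.662 mol
n/ν for J = 1.578/1 = 1.578
n/ν for B = 6.662/3 = 2.221
Smallest n/ν is J → limiting reagent.
n(X) produced = (3/1) × 1.578 = 4.734 mol
Step 2:
n(X) available = 4.734 mol
n(L) = 6.910 mol
n/ν for X = 4.734/2 = 2.367
n/ν for L = 6.910/2 = 3.455
Smallest n/ν is X → limiting reagent.
n(D) = (1/2) × 4.734 = 2.367 mol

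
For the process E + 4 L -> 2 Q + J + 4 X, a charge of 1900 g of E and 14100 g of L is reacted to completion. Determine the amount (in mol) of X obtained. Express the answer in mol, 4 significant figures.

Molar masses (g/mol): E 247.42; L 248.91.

n(E) = 1900 / 247.42 = 7.679 mol
n(L) = 14100 / 248.91 = 56.65 mol
n/ν for E = 7.679/1 = 7.679
n/ν for L = 56.65/4 = 14.16
Smallest n/ν is E → limiting reagent.
n(X) = (4/1) × 7.679 = 30.72 mol

30.72 mol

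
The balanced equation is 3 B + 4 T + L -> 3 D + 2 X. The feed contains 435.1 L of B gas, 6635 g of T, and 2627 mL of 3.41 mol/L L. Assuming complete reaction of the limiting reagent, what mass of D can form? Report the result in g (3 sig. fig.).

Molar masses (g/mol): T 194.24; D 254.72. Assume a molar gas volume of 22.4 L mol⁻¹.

4950 g

n(B) = 435.1 / 22.4 = 19.42 mol
n(T) = 6635 / 194.24 = 34.16 mol
n(L) = 3.41 × 2627/1000 = 8.958 mol
n/ν for B = 19.42/3 = 6.473
n/ν for T = 34.16/4 = 8.540
n/ν for L = 8.958/1 = 8.958
Smallest n/ν is B → limiting reagent.
n(D) = (3/3) × 19.42 = 19.42 mol
mass = 19.42 × 254.72 = 4947 g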